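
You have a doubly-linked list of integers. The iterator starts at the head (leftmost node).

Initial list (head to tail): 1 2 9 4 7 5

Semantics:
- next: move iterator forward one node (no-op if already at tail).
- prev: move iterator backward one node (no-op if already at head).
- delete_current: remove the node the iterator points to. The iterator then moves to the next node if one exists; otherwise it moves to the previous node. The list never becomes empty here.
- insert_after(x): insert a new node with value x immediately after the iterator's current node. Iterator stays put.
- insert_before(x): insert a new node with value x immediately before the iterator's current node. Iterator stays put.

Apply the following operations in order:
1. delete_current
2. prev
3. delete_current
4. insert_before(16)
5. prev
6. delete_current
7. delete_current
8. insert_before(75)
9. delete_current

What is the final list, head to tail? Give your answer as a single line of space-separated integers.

After 1 (delete_current): list=[2, 9, 4, 7, 5] cursor@2
After 2 (prev): list=[2, 9, 4, 7, 5] cursor@2
After 3 (delete_current): list=[9, 4, 7, 5] cursor@9
After 4 (insert_before(16)): list=[16, 9, 4, 7, 5] cursor@9
After 5 (prev): list=[16, 9, 4, 7, 5] cursor@16
After 6 (delete_current): list=[9, 4, 7, 5] cursor@9
After 7 (delete_current): list=[4, 7, 5] cursor@4
After 8 (insert_before(75)): list=[75, 4, 7, 5] cursor@4
After 9 (delete_current): list=[75, 7, 5] cursor@7

Answer: 75 7 5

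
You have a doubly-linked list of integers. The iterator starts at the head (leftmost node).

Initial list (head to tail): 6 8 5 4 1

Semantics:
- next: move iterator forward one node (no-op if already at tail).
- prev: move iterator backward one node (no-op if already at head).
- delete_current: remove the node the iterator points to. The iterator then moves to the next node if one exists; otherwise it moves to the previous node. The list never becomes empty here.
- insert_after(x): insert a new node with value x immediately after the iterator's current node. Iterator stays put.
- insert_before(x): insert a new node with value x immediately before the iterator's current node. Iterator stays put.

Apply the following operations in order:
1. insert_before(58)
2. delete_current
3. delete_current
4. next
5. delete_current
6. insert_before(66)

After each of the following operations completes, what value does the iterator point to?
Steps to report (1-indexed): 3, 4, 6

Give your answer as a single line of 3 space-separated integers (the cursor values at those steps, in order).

After 1 (insert_before(58)): list=[58, 6, 8, 5, 4, 1] cursor@6
After 2 (delete_current): list=[58, 8, 5, 4, 1] cursor@8
After 3 (delete_current): list=[58, 5, 4, 1] cursor@5
After 4 (next): list=[58, 5, 4, 1] cursor@4
After 5 (delete_current): list=[58, 5, 1] cursor@1
After 6 (insert_before(66)): list=[58, 5, 66, 1] cursor@1

Answer: 5 4 1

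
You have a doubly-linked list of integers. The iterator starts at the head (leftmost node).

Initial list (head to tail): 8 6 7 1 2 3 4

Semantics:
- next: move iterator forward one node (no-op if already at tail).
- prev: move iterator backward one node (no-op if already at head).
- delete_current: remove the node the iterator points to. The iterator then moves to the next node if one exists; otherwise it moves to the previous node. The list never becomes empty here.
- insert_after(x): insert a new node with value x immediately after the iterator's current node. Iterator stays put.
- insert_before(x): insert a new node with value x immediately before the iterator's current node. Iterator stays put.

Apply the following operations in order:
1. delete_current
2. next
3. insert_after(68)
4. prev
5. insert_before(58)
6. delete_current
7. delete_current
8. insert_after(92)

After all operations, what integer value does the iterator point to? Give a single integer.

After 1 (delete_current): list=[6, 7, 1, 2, 3, 4] cursor@6
After 2 (next): list=[6, 7, 1, 2, 3, 4] cursor@7
After 3 (insert_after(68)): list=[6, 7, 68, 1, 2, 3, 4] cursor@7
After 4 (prev): list=[6, 7, 68, 1, 2, 3, 4] cursor@6
After 5 (insert_before(58)): list=[58, 6, 7, 68, 1, 2, 3, 4] cursor@6
After 6 (delete_current): list=[58, 7, 68, 1, 2, 3, 4] cursor@7
After 7 (delete_current): list=[58, 68, 1, 2, 3, 4] cursor@68
After 8 (insert_after(92)): list=[58, 68, 92, 1, 2, 3, 4] cursor@68

Answer: 68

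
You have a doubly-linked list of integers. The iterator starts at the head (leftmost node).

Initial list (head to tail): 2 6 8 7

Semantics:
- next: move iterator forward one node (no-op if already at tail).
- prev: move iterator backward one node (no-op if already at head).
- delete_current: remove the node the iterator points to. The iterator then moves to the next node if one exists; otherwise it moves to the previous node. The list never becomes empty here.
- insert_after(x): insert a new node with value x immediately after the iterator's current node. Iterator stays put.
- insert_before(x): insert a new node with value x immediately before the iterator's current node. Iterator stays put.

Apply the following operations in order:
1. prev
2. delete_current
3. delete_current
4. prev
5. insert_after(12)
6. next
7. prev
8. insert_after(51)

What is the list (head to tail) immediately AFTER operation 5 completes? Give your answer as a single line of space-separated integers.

After 1 (prev): list=[2, 6, 8, 7] cursor@2
After 2 (delete_current): list=[6, 8, 7] cursor@6
After 3 (delete_current): list=[8, 7] cursor@8
After 4 (prev): list=[8, 7] cursor@8
After 5 (insert_after(12)): list=[8, 12, 7] cursor@8

Answer: 8 12 7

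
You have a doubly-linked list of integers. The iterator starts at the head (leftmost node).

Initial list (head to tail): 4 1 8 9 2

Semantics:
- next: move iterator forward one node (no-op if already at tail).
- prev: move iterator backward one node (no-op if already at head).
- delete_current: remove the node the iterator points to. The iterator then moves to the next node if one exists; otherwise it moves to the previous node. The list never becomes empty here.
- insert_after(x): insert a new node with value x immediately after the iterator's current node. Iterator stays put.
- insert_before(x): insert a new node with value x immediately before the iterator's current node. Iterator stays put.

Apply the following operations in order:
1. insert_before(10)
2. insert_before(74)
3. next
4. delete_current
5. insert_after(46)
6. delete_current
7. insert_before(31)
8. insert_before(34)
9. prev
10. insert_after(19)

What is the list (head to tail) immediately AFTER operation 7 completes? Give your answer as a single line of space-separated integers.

After 1 (insert_before(10)): list=[10, 4, 1, 8, 9, 2] cursor@4
After 2 (insert_before(74)): list=[10, 74, 4, 1, 8, 9, 2] cursor@4
After 3 (next): list=[10, 74, 4, 1, 8, 9, 2] cursor@1
After 4 (delete_current): list=[10, 74, 4, 8, 9, 2] cursor@8
After 5 (insert_after(46)): list=[10, 74, 4, 8, 46, 9, 2] cursor@8
After 6 (delete_current): list=[10, 74, 4, 46, 9, 2] cursor@46
After 7 (insert_before(31)): list=[10, 74, 4, 31, 46, 9, 2] cursor@46

Answer: 10 74 4 31 46 9 2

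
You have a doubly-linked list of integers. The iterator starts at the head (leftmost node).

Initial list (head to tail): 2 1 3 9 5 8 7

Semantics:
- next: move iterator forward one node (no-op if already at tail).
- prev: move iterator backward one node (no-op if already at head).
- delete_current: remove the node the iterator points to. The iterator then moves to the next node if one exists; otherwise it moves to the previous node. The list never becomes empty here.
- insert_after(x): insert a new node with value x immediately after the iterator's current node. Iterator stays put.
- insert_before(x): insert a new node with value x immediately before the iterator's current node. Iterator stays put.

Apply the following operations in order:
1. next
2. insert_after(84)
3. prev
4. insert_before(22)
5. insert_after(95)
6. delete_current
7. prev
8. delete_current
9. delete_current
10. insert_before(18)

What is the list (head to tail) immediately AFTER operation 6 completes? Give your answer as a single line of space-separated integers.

After 1 (next): list=[2, 1, 3, 9, 5, 8, 7] cursor@1
After 2 (insert_after(84)): list=[2, 1, 84, 3, 9, 5, 8, 7] cursor@1
After 3 (prev): list=[2, 1, 84, 3, 9, 5, 8, 7] cursor@2
After 4 (insert_before(22)): list=[22, 2, 1, 84, 3, 9, 5, 8, 7] cursor@2
After 5 (insert_after(95)): list=[22, 2, 95, 1, 84, 3, 9, 5, 8, 7] cursor@2
After 6 (delete_current): list=[22, 95, 1, 84, 3, 9, 5, 8, 7] cursor@95

Answer: 22 95 1 84 3 9 5 8 7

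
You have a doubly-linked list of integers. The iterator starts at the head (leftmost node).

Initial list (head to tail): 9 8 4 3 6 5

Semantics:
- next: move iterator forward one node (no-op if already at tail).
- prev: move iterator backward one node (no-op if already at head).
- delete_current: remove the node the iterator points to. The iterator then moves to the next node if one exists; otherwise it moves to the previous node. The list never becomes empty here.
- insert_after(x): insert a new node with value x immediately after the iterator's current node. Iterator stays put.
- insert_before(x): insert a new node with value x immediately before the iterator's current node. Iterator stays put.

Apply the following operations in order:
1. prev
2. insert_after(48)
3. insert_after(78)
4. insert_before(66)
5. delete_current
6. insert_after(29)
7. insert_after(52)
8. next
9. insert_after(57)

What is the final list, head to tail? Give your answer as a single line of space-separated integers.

Answer: 66 78 52 57 29 48 8 4 3 6 5

Derivation:
After 1 (prev): list=[9, 8, 4, 3, 6, 5] cursor@9
After 2 (insert_after(48)): list=[9, 48, 8, 4, 3, 6, 5] cursor@9
After 3 (insert_after(78)): list=[9, 78, 48, 8, 4, 3, 6, 5] cursor@9
After 4 (insert_before(66)): list=[66, 9, 78, 48, 8, 4, 3, 6, 5] cursor@9
After 5 (delete_current): list=[66, 78, 48, 8, 4, 3, 6, 5] cursor@78
After 6 (insert_after(29)): list=[66, 78, 29, 48, 8, 4, 3, 6, 5] cursor@78
After 7 (insert_after(52)): list=[66, 78, 52, 29, 48, 8, 4, 3, 6, 5] cursor@78
After 8 (next): list=[66, 78, 52, 29, 48, 8, 4, 3, 6, 5] cursor@52
After 9 (insert_after(57)): list=[66, 78, 52, 57, 29, 48, 8, 4, 3, 6, 5] cursor@52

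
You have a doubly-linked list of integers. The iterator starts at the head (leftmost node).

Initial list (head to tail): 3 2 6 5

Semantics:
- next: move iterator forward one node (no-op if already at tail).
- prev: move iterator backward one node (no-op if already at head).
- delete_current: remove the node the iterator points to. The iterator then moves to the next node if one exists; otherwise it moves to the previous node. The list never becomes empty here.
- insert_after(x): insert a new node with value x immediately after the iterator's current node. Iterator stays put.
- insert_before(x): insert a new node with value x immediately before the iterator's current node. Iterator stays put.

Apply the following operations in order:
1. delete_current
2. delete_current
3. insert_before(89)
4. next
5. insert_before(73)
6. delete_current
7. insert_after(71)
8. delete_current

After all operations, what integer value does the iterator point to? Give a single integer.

After 1 (delete_current): list=[2, 6, 5] cursor@2
After 2 (delete_current): list=[6, 5] cursor@6
After 3 (insert_before(89)): list=[89, 6, 5] cursor@6
After 4 (next): list=[89, 6, 5] cursor@5
After 5 (insert_before(73)): list=[89, 6, 73, 5] cursor@5
After 6 (delete_current): list=[89, 6, 73] cursor@73
After 7 (insert_after(71)): list=[89, 6, 73, 71] cursor@73
After 8 (delete_current): list=[89, 6, 71] cursor@71

Answer: 71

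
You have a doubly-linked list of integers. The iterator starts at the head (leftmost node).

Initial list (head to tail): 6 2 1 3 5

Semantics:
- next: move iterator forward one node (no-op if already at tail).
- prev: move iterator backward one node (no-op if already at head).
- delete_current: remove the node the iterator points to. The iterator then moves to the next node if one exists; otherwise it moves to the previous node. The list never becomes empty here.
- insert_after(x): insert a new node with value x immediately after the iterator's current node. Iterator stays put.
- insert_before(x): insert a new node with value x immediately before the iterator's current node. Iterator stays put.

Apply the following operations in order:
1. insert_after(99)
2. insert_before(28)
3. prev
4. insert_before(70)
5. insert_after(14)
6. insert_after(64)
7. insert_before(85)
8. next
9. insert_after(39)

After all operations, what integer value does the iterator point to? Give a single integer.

Answer: 64

Derivation:
After 1 (insert_after(99)): list=[6, 99, 2, 1, 3, 5] cursor@6
After 2 (insert_before(28)): list=[28, 6, 99, 2, 1, 3, 5] cursor@6
After 3 (prev): list=[28, 6, 99, 2, 1, 3, 5] cursor@28
After 4 (insert_before(70)): list=[70, 28, 6, 99, 2, 1, 3, 5] cursor@28
After 5 (insert_after(14)): list=[70, 28, 14, 6, 99, 2, 1, 3, 5] cursor@28
After 6 (insert_after(64)): list=[70, 28, 64, 14, 6, 99, 2, 1, 3, 5] cursor@28
After 7 (insert_before(85)): list=[70, 85, 28, 64, 14, 6, 99, 2, 1, 3, 5] cursor@28
After 8 (next): list=[70, 85, 28, 64, 14, 6, 99, 2, 1, 3, 5] cursor@64
After 9 (insert_after(39)): list=[70, 85, 28, 64, 39, 14, 6, 99, 2, 1, 3, 5] cursor@64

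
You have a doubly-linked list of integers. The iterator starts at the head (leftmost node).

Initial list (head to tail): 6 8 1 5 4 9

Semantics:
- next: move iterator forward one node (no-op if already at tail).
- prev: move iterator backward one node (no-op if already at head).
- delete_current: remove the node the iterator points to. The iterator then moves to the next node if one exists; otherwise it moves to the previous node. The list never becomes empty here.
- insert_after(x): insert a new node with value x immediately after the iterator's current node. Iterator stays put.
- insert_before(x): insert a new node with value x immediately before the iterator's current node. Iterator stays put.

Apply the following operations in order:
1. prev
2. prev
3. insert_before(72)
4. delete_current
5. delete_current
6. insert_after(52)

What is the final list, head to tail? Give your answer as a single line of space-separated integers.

After 1 (prev): list=[6, 8, 1, 5, 4, 9] cursor@6
After 2 (prev): list=[6, 8, 1, 5, 4, 9] cursor@6
After 3 (insert_before(72)): list=[72, 6, 8, 1, 5, 4, 9] cursor@6
After 4 (delete_current): list=[72, 8, 1, 5, 4, 9] cursor@8
After 5 (delete_current): list=[72, 1, 5, 4, 9] cursor@1
After 6 (insert_after(52)): list=[72, 1, 52, 5, 4, 9] cursor@1

Answer: 72 1 52 5 4 9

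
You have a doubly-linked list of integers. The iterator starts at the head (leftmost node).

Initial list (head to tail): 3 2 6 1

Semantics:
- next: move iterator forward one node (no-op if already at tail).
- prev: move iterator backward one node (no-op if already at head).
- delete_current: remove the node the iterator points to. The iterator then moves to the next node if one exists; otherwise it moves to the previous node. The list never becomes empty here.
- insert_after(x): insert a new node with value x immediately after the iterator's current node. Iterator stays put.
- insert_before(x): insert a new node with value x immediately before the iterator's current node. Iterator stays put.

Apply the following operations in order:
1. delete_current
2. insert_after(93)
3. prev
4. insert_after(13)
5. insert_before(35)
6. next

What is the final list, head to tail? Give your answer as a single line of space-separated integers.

Answer: 35 2 13 93 6 1

Derivation:
After 1 (delete_current): list=[2, 6, 1] cursor@2
After 2 (insert_after(93)): list=[2, 93, 6, 1] cursor@2
After 3 (prev): list=[2, 93, 6, 1] cursor@2
After 4 (insert_after(13)): list=[2, 13, 93, 6, 1] cursor@2
After 5 (insert_before(35)): list=[35, 2, 13, 93, 6, 1] cursor@2
After 6 (next): list=[35, 2, 13, 93, 6, 1] cursor@13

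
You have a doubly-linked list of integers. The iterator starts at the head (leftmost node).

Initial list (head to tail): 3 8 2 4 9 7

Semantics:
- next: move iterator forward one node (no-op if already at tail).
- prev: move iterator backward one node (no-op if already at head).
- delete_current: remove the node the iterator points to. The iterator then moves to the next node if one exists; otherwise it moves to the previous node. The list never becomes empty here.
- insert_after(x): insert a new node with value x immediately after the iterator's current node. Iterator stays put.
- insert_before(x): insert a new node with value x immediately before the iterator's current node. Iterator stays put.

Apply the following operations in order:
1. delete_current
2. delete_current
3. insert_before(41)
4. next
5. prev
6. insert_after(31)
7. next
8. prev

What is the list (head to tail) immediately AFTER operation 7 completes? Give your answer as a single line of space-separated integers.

After 1 (delete_current): list=[8, 2, 4, 9, 7] cursor@8
After 2 (delete_current): list=[2, 4, 9, 7] cursor@2
After 3 (insert_before(41)): list=[41, 2, 4, 9, 7] cursor@2
After 4 (next): list=[41, 2, 4, 9, 7] cursor@4
After 5 (prev): list=[41, 2, 4, 9, 7] cursor@2
After 6 (insert_after(31)): list=[41, 2, 31, 4, 9, 7] cursor@2
After 7 (next): list=[41, 2, 31, 4, 9, 7] cursor@31

Answer: 41 2 31 4 9 7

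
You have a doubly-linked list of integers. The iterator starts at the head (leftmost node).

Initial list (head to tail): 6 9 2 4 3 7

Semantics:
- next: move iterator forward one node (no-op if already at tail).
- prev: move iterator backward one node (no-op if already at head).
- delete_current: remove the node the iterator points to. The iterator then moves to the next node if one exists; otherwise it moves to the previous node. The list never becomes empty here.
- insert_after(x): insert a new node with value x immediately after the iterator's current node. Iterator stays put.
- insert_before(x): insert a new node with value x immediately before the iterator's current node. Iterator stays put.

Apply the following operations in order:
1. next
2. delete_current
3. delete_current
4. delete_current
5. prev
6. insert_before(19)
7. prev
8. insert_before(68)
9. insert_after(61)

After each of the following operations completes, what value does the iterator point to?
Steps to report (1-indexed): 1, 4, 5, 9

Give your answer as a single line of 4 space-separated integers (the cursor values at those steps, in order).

Answer: 9 3 6 19

Derivation:
After 1 (next): list=[6, 9, 2, 4, 3, 7] cursor@9
After 2 (delete_current): list=[6, 2, 4, 3, 7] cursor@2
After 3 (delete_current): list=[6, 4, 3, 7] cursor@4
After 4 (delete_current): list=[6, 3, 7] cursor@3
After 5 (prev): list=[6, 3, 7] cursor@6
After 6 (insert_before(19)): list=[19, 6, 3, 7] cursor@6
After 7 (prev): list=[19, 6, 3, 7] cursor@19
After 8 (insert_before(68)): list=[68, 19, 6, 3, 7] cursor@19
After 9 (insert_after(61)): list=[68, 19, 61, 6, 3, 7] cursor@19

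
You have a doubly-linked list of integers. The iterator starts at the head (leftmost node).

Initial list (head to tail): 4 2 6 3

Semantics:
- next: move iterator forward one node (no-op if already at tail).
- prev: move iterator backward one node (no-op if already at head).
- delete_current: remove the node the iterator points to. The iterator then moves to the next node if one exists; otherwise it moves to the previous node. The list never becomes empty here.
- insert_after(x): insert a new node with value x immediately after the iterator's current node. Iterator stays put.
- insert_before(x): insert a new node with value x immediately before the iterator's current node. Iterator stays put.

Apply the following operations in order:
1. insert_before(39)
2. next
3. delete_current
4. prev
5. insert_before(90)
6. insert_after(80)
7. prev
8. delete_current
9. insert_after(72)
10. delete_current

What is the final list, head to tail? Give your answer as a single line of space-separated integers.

After 1 (insert_before(39)): list=[39, 4, 2, 6, 3] cursor@4
After 2 (next): list=[39, 4, 2, 6, 3] cursor@2
After 3 (delete_current): list=[39, 4, 6, 3] cursor@6
After 4 (prev): list=[39, 4, 6, 3] cursor@4
After 5 (insert_before(90)): list=[39, 90, 4, 6, 3] cursor@4
After 6 (insert_after(80)): list=[39, 90, 4, 80, 6, 3] cursor@4
After 7 (prev): list=[39, 90, 4, 80, 6, 3] cursor@90
After 8 (delete_current): list=[39, 4, 80, 6, 3] cursor@4
After 9 (insert_after(72)): list=[39, 4, 72, 80, 6, 3] cursor@4
After 10 (delete_current): list=[39, 72, 80, 6, 3] cursor@72

Answer: 39 72 80 6 3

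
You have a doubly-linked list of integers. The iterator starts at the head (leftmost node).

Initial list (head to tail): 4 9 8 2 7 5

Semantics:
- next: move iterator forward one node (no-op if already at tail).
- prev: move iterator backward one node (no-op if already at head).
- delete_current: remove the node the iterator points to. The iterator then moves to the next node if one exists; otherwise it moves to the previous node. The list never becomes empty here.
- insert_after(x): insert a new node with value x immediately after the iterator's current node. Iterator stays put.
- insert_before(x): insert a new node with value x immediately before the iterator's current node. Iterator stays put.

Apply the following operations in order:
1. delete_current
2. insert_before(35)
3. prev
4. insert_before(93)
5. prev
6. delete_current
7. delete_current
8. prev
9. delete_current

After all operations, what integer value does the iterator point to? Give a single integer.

After 1 (delete_current): list=[9, 8, 2, 7, 5] cursor@9
After 2 (insert_before(35)): list=[35, 9, 8, 2, 7, 5] cursor@9
After 3 (prev): list=[35, 9, 8, 2, 7, 5] cursor@35
After 4 (insert_before(93)): list=[93, 35, 9, 8, 2, 7, 5] cursor@35
After 5 (prev): list=[93, 35, 9, 8, 2, 7, 5] cursor@93
After 6 (delete_current): list=[35, 9, 8, 2, 7, 5] cursor@35
After 7 (delete_current): list=[9, 8, 2, 7, 5] cursor@9
After 8 (prev): list=[9, 8, 2, 7, 5] cursor@9
After 9 (delete_current): list=[8, 2, 7, 5] cursor@8

Answer: 8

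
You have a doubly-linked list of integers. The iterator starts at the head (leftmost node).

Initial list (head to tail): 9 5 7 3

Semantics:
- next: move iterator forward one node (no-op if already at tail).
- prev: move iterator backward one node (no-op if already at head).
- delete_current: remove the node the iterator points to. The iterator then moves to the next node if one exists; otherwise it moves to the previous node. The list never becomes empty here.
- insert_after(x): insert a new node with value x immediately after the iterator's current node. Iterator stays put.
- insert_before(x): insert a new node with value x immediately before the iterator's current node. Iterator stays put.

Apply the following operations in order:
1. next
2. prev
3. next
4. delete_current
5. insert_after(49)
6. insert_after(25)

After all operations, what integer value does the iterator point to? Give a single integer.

Answer: 7

Derivation:
After 1 (next): list=[9, 5, 7, 3] cursor@5
After 2 (prev): list=[9, 5, 7, 3] cursor@9
After 3 (next): list=[9, 5, 7, 3] cursor@5
After 4 (delete_current): list=[9, 7, 3] cursor@7
After 5 (insert_after(49)): list=[9, 7, 49, 3] cursor@7
After 6 (insert_after(25)): list=[9, 7, 25, 49, 3] cursor@7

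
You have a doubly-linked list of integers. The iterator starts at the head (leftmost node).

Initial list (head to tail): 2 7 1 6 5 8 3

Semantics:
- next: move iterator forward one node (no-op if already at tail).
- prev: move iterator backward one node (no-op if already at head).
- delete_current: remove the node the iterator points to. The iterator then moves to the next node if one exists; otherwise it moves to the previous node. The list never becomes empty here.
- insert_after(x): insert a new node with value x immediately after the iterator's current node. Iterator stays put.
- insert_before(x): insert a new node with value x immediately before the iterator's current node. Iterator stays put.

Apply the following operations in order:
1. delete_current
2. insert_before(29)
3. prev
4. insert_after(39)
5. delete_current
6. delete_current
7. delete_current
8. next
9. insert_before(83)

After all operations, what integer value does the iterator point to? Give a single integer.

Answer: 6

Derivation:
After 1 (delete_current): list=[7, 1, 6, 5, 8, 3] cursor@7
After 2 (insert_before(29)): list=[29, 7, 1, 6, 5, 8, 3] cursor@7
After 3 (prev): list=[29, 7, 1, 6, 5, 8, 3] cursor@29
After 4 (insert_after(39)): list=[29, 39, 7, 1, 6, 5, 8, 3] cursor@29
After 5 (delete_current): list=[39, 7, 1, 6, 5, 8, 3] cursor@39
After 6 (delete_current): list=[7, 1, 6, 5, 8, 3] cursor@7
After 7 (delete_current): list=[1, 6, 5, 8, 3] cursor@1
After 8 (next): list=[1, 6, 5, 8, 3] cursor@6
After 9 (insert_before(83)): list=[1, 83, 6, 5, 8, 3] cursor@6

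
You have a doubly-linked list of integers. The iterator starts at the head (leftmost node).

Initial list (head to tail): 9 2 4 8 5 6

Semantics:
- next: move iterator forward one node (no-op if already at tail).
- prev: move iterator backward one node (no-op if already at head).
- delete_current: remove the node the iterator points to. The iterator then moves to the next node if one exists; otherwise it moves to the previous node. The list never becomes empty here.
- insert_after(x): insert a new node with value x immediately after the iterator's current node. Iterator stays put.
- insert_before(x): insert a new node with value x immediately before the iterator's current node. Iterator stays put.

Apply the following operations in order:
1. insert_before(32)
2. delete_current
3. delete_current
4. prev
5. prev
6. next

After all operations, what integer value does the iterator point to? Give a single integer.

Answer: 4

Derivation:
After 1 (insert_before(32)): list=[32, 9, 2, 4, 8, 5, 6] cursor@9
After 2 (delete_current): list=[32, 2, 4, 8, 5, 6] cursor@2
After 3 (delete_current): list=[32, 4, 8, 5, 6] cursor@4
After 4 (prev): list=[32, 4, 8, 5, 6] cursor@32
After 5 (prev): list=[32, 4, 8, 5, 6] cursor@32
After 6 (next): list=[32, 4, 8, 5, 6] cursor@4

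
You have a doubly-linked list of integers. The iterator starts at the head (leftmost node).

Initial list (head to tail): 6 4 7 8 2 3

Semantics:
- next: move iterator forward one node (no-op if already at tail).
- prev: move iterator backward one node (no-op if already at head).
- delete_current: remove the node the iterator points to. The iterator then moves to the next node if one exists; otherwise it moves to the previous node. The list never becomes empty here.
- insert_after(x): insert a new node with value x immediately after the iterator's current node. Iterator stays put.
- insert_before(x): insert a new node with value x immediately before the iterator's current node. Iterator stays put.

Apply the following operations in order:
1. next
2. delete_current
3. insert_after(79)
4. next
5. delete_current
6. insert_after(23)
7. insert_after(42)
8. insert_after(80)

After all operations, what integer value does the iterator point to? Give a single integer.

Answer: 8

Derivation:
After 1 (next): list=[6, 4, 7, 8, 2, 3] cursor@4
After 2 (delete_current): list=[6, 7, 8, 2, 3] cursor@7
After 3 (insert_after(79)): list=[6, 7, 79, 8, 2, 3] cursor@7
After 4 (next): list=[6, 7, 79, 8, 2, 3] cursor@79
After 5 (delete_current): list=[6, 7, 8, 2, 3] cursor@8
After 6 (insert_after(23)): list=[6, 7, 8, 23, 2, 3] cursor@8
After 7 (insert_after(42)): list=[6, 7, 8, 42, 23, 2, 3] cursor@8
After 8 (insert_after(80)): list=[6, 7, 8, 80, 42, 23, 2, 3] cursor@8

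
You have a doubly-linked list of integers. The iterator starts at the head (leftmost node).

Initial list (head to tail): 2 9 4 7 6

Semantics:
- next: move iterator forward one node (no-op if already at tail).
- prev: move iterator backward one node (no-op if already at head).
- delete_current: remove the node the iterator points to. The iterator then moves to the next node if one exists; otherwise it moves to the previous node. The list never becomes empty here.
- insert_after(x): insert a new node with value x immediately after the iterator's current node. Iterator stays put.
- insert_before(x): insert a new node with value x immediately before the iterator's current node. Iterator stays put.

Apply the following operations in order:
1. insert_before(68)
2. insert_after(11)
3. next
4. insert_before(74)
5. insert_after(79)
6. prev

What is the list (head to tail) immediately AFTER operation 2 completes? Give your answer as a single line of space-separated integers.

After 1 (insert_before(68)): list=[68, 2, 9, 4, 7, 6] cursor@2
After 2 (insert_after(11)): list=[68, 2, 11, 9, 4, 7, 6] cursor@2

Answer: 68 2 11 9 4 7 6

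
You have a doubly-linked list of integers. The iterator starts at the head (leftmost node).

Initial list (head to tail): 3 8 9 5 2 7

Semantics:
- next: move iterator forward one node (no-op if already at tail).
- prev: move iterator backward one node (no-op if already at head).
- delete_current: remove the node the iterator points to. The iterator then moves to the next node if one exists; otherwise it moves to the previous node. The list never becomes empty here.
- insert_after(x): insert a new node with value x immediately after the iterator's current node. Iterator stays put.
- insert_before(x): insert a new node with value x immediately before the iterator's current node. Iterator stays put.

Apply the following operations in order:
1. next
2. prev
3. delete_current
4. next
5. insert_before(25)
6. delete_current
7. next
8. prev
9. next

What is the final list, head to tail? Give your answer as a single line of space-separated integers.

After 1 (next): list=[3, 8, 9, 5, 2, 7] cursor@8
After 2 (prev): list=[3, 8, 9, 5, 2, 7] cursor@3
After 3 (delete_current): list=[8, 9, 5, 2, 7] cursor@8
After 4 (next): list=[8, 9, 5, 2, 7] cursor@9
After 5 (insert_before(25)): list=[8, 25, 9, 5, 2, 7] cursor@9
After 6 (delete_current): list=[8, 25, 5, 2, 7] cursor@5
After 7 (next): list=[8, 25, 5, 2, 7] cursor@2
After 8 (prev): list=[8, 25, 5, 2, 7] cursor@5
After 9 (next): list=[8, 25, 5, 2, 7] cursor@2

Answer: 8 25 5 2 7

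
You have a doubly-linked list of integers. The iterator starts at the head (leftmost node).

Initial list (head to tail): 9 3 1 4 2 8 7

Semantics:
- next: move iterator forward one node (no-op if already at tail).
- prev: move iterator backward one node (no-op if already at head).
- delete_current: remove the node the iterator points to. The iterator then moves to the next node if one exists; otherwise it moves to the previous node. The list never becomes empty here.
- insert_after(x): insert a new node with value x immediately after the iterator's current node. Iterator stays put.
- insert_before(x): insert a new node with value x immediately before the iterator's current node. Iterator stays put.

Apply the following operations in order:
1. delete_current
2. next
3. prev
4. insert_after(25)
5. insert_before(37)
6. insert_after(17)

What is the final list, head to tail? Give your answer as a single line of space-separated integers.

Answer: 37 3 17 25 1 4 2 8 7

Derivation:
After 1 (delete_current): list=[3, 1, 4, 2, 8, 7] cursor@3
After 2 (next): list=[3, 1, 4, 2, 8, 7] cursor@1
After 3 (prev): list=[3, 1, 4, 2, 8, 7] cursor@3
After 4 (insert_after(25)): list=[3, 25, 1, 4, 2, 8, 7] cursor@3
After 5 (insert_before(37)): list=[37, 3, 25, 1, 4, 2, 8, 7] cursor@3
After 6 (insert_after(17)): list=[37, 3, 17, 25, 1, 4, 2, 8, 7] cursor@3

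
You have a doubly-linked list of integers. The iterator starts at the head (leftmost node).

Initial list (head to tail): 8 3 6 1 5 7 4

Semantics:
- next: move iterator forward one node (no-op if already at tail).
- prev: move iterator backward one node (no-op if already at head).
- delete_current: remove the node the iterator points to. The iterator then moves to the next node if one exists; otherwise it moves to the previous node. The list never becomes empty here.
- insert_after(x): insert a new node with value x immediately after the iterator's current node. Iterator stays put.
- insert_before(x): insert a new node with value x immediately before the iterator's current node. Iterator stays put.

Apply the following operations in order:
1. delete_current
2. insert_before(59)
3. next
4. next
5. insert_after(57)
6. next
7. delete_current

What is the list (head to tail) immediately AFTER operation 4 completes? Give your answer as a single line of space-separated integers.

Answer: 59 3 6 1 5 7 4

Derivation:
After 1 (delete_current): list=[3, 6, 1, 5, 7, 4] cursor@3
After 2 (insert_before(59)): list=[59, 3, 6, 1, 5, 7, 4] cursor@3
After 3 (next): list=[59, 3, 6, 1, 5, 7, 4] cursor@6
After 4 (next): list=[59, 3, 6, 1, 5, 7, 4] cursor@1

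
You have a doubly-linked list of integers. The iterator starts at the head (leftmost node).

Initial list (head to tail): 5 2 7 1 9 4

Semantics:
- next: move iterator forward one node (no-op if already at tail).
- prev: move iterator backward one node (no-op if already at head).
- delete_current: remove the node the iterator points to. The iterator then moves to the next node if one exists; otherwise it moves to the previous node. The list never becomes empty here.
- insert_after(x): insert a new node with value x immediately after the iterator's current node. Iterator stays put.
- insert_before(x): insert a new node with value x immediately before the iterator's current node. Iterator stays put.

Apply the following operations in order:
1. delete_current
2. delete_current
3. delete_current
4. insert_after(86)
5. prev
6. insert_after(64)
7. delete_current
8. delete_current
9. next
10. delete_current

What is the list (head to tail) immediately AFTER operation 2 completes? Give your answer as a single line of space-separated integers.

Answer: 7 1 9 4

Derivation:
After 1 (delete_current): list=[2, 7, 1, 9, 4] cursor@2
After 2 (delete_current): list=[7, 1, 9, 4] cursor@7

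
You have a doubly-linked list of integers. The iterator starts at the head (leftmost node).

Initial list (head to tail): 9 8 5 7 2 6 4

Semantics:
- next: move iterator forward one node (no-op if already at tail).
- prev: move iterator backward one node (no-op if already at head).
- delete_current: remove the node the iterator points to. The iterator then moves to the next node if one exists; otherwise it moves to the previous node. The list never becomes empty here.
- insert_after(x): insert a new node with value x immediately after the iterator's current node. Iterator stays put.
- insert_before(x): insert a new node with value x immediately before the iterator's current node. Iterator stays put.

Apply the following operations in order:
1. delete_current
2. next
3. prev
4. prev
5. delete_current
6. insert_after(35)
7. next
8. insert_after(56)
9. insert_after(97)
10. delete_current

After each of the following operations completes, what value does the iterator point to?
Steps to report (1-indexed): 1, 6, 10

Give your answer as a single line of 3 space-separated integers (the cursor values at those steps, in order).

After 1 (delete_current): list=[8, 5, 7, 2, 6, 4] cursor@8
After 2 (next): list=[8, 5, 7, 2, 6, 4] cursor@5
After 3 (prev): list=[8, 5, 7, 2, 6, 4] cursor@8
After 4 (prev): list=[8, 5, 7, 2, 6, 4] cursor@8
After 5 (delete_current): list=[5, 7, 2, 6, 4] cursor@5
After 6 (insert_after(35)): list=[5, 35, 7, 2, 6, 4] cursor@5
After 7 (next): list=[5, 35, 7, 2, 6, 4] cursor@35
After 8 (insert_after(56)): list=[5, 35, 56, 7, 2, 6, 4] cursor@35
After 9 (insert_after(97)): list=[5, 35, 97, 56, 7, 2, 6, 4] cursor@35
After 10 (delete_current): list=[5, 97, 56, 7, 2, 6, 4] cursor@97

Answer: 8 5 97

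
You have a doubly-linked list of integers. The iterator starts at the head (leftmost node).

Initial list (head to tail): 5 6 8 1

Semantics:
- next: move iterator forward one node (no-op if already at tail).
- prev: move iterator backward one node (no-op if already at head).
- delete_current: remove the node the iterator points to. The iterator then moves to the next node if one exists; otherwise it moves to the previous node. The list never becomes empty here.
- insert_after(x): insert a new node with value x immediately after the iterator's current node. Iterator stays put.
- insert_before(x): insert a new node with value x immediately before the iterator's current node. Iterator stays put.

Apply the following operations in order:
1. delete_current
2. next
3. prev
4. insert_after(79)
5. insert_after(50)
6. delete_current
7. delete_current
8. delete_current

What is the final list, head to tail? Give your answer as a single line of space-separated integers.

Answer: 8 1

Derivation:
After 1 (delete_current): list=[6, 8, 1] cursor@6
After 2 (next): list=[6, 8, 1] cursor@8
After 3 (prev): list=[6, 8, 1] cursor@6
After 4 (insert_after(79)): list=[6, 79, 8, 1] cursor@6
After 5 (insert_after(50)): list=[6, 50, 79, 8, 1] cursor@6
After 6 (delete_current): list=[50, 79, 8, 1] cursor@50
After 7 (delete_current): list=[79, 8, 1] cursor@79
After 8 (delete_current): list=[8, 1] cursor@8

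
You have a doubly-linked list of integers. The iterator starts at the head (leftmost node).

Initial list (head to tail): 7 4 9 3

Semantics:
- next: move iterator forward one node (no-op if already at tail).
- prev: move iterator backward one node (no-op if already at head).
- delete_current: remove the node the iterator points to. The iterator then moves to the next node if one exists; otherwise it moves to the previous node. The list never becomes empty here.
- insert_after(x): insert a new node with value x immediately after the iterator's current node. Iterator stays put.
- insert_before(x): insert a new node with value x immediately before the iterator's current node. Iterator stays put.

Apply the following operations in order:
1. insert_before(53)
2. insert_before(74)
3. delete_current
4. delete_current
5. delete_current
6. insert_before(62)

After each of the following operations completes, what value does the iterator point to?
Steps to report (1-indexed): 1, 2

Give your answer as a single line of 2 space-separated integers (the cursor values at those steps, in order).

After 1 (insert_before(53)): list=[53, 7, 4, 9, 3] cursor@7
After 2 (insert_before(74)): list=[53, 74, 7, 4, 9, 3] cursor@7
After 3 (delete_current): list=[53, 74, 4, 9, 3] cursor@4
After 4 (delete_current): list=[53, 74, 9, 3] cursor@9
After 5 (delete_current): list=[53, 74, 3] cursor@3
After 6 (insert_before(62)): list=[53, 74, 62, 3] cursor@3

Answer: 7 7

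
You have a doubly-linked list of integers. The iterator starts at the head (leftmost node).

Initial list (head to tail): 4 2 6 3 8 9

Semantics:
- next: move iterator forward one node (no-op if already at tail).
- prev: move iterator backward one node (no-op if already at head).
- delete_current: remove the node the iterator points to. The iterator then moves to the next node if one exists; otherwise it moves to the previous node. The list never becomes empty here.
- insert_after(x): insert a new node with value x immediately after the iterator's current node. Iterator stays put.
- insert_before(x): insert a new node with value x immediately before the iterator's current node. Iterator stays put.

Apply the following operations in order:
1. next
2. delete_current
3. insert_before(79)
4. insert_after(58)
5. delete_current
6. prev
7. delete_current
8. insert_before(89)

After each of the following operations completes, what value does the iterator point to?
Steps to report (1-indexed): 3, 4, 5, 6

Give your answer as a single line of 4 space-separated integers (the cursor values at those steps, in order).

Answer: 6 6 58 79

Derivation:
After 1 (next): list=[4, 2, 6, 3, 8, 9] cursor@2
After 2 (delete_current): list=[4, 6, 3, 8, 9] cursor@6
After 3 (insert_before(79)): list=[4, 79, 6, 3, 8, 9] cursor@6
After 4 (insert_after(58)): list=[4, 79, 6, 58, 3, 8, 9] cursor@6
After 5 (delete_current): list=[4, 79, 58, 3, 8, 9] cursor@58
After 6 (prev): list=[4, 79, 58, 3, 8, 9] cursor@79
After 7 (delete_current): list=[4, 58, 3, 8, 9] cursor@58
After 8 (insert_before(89)): list=[4, 89, 58, 3, 8, 9] cursor@58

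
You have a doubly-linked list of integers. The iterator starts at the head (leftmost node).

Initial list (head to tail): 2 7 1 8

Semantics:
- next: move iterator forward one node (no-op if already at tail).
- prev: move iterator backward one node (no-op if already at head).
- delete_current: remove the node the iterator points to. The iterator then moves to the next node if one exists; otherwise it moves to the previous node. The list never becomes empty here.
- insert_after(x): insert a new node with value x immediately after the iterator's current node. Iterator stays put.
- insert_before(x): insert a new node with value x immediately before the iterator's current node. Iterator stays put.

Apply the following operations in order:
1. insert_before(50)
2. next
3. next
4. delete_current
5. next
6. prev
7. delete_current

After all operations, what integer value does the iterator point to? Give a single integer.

After 1 (insert_before(50)): list=[50, 2, 7, 1, 8] cursor@2
After 2 (next): list=[50, 2, 7, 1, 8] cursor@7
After 3 (next): list=[50, 2, 7, 1, 8] cursor@1
After 4 (delete_current): list=[50, 2, 7, 8] cursor@8
After 5 (next): list=[50, 2, 7, 8] cursor@8
After 6 (prev): list=[50, 2, 7, 8] cursor@7
After 7 (delete_current): list=[50, 2, 8] cursor@8

Answer: 8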